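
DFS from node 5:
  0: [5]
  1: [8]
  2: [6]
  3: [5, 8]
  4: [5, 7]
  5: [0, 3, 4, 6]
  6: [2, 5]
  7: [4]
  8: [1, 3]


Visit 5, push [6, 4, 3, 0]
Visit 0, push []
Visit 3, push [8]
Visit 8, push [1]
Visit 1, push []
Visit 4, push [7]
Visit 7, push []
Visit 6, push [2]
Visit 2, push []

DFS order: [5, 0, 3, 8, 1, 4, 7, 6, 2]


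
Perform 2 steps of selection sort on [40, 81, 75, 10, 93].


Initial: [40, 81, 75, 10, 93]
Step 1: min=10 at 3
  Swap: [10, 81, 75, 40, 93]
Step 2: min=40 at 3
  Swap: [10, 40, 75, 81, 93]

After 2 steps: [10, 40, 75, 81, 93]


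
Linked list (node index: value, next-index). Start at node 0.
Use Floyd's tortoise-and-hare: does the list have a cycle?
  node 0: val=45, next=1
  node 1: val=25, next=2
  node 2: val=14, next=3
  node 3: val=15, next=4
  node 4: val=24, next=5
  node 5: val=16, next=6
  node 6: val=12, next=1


Floyd's tortoise (slow, +1) and hare (fast, +2):
  init: slow=0, fast=0
  step 1: slow=1, fast=2
  step 2: slow=2, fast=4
  step 3: slow=3, fast=6
  step 4: slow=4, fast=2
  step 5: slow=5, fast=4
  step 6: slow=6, fast=6
  slow == fast at node 6: cycle detected

Cycle: yes


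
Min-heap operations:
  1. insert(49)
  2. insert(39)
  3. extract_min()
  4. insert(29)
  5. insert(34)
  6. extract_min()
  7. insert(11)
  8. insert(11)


insert(49) -> [49]
insert(39) -> [39, 49]
extract_min()->39, [49]
insert(29) -> [29, 49]
insert(34) -> [29, 49, 34]
extract_min()->29, [34, 49]
insert(11) -> [11, 49, 34]
insert(11) -> [11, 11, 34, 49]

Final heap: [11, 11, 34, 49]


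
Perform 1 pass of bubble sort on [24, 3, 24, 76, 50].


Initial: [24, 3, 24, 76, 50]
Pass 1: [3, 24, 24, 50, 76] (2 swaps)

After 1 pass: [3, 24, 24, 50, 76]


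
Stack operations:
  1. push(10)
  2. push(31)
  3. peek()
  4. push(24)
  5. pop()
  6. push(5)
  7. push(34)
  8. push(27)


push(10) -> [10]
push(31) -> [10, 31]
peek()->31
push(24) -> [10, 31, 24]
pop()->24, [10, 31]
push(5) -> [10, 31, 5]
push(34) -> [10, 31, 5, 34]
push(27) -> [10, 31, 5, 34, 27]

Final stack: [10, 31, 5, 34, 27]


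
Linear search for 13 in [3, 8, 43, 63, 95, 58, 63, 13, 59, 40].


i=0: 3!=13
i=1: 8!=13
i=2: 43!=13
i=3: 63!=13
i=4: 95!=13
i=5: 58!=13
i=6: 63!=13
i=7: 13==13 found!

Found at 7, 8 comps


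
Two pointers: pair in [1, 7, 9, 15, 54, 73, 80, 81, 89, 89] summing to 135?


lo=0(1)+hi=9(89)=90
lo=1(7)+hi=9(89)=96
lo=2(9)+hi=9(89)=98
lo=3(15)+hi=9(89)=104
lo=4(54)+hi=9(89)=143
lo=4(54)+hi=8(89)=143
lo=4(54)+hi=7(81)=135

Yes: 54+81=135


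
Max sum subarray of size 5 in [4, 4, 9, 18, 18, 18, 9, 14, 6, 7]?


[0:5]: 53
[1:6]: 67
[2:7]: 72
[3:8]: 77
[4:9]: 65
[5:10]: 54

Max: 77 at [3:8]


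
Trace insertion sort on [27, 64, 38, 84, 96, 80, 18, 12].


Initial: [27, 64, 38, 84, 96, 80, 18, 12]
Insert 64: [27, 64, 38, 84, 96, 80, 18, 12]
Insert 38: [27, 38, 64, 84, 96, 80, 18, 12]
Insert 84: [27, 38, 64, 84, 96, 80, 18, 12]
Insert 96: [27, 38, 64, 84, 96, 80, 18, 12]
Insert 80: [27, 38, 64, 80, 84, 96, 18, 12]
Insert 18: [18, 27, 38, 64, 80, 84, 96, 12]
Insert 12: [12, 18, 27, 38, 64, 80, 84, 96]

Sorted: [12, 18, 27, 38, 64, 80, 84, 96]


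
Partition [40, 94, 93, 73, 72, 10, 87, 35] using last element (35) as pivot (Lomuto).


Pivot: 35
  10 <= 35: swap -> [10, 94, 93, 73, 72, 40, 87, 35]
Place pivot at 1: [10, 35, 93, 73, 72, 40, 87, 94]

Partitioned: [10, 35, 93, 73, 72, 40, 87, 94]


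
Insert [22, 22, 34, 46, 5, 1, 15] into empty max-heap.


Insert 22: [22]
Insert 22: [22, 22]
Insert 34: [34, 22, 22]
Insert 46: [46, 34, 22, 22]
Insert 5: [46, 34, 22, 22, 5]
Insert 1: [46, 34, 22, 22, 5, 1]
Insert 15: [46, 34, 22, 22, 5, 1, 15]

Final heap: [46, 34, 22, 22, 5, 1, 15]


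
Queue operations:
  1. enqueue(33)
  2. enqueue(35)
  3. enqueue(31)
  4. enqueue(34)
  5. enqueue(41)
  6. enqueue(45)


enqueue(33) -> [33]
enqueue(35) -> [33, 35]
enqueue(31) -> [33, 35, 31]
enqueue(34) -> [33, 35, 31, 34]
enqueue(41) -> [33, 35, 31, 34, 41]
enqueue(45) -> [33, 35, 31, 34, 41, 45]

Final queue: [33, 35, 31, 34, 41, 45]


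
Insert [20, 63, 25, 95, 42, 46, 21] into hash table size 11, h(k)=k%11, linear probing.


Insert 20: h=9 -> slot 9
Insert 63: h=8 -> slot 8
Insert 25: h=3 -> slot 3
Insert 95: h=7 -> slot 7
Insert 42: h=9, 1 probes -> slot 10
Insert 46: h=2 -> slot 2
Insert 21: h=10, 1 probes -> slot 0

Table: [21, None, 46, 25, None, None, None, 95, 63, 20, 42]


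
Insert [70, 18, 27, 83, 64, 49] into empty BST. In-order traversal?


Insert 70: root
Insert 18: L from 70
Insert 27: L from 70 -> R from 18
Insert 83: R from 70
Insert 64: L from 70 -> R from 18 -> R from 27
Insert 49: L from 70 -> R from 18 -> R from 27 -> L from 64

In-order: [18, 27, 49, 64, 70, 83]


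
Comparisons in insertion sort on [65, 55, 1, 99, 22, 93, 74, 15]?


Algorithm: insertion sort
Input: [65, 55, 1, 99, 22, 93, 74, 15]
Sorted: [1, 15, 22, 55, 65, 74, 93, 99]

20


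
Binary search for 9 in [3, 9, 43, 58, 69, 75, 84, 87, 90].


Step 1: lo=0, hi=8, mid=4, val=69
Step 2: lo=0, hi=3, mid=1, val=9

Found at index 1


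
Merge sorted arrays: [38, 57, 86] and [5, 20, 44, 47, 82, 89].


Take 5 from B
Take 20 from B
Take 38 from A
Take 44 from B
Take 47 from B
Take 57 from A
Take 82 from B
Take 86 from A

Merged: [5, 20, 38, 44, 47, 57, 82, 86, 89]


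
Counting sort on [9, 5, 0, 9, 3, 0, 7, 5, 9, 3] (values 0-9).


Input: [9, 5, 0, 9, 3, 0, 7, 5, 9, 3]
Counts: [2, 0, 0, 2, 0, 2, 0, 1, 0, 3]

Sorted: [0, 0, 3, 3, 5, 5, 7, 9, 9, 9]


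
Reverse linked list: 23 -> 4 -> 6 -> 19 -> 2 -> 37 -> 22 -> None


Step 1: curr=23, set curr.next=prev(None) | reversed so far: 23
Step 2: curr=4, set curr.next=prev(23) | reversed so far: 4 -> 23
Step 3: curr=6, set curr.next=prev(4) | reversed so far: 6 -> 4 -> 23
Step 4: curr=19, set curr.next=prev(6) | reversed so far: 19 -> 6 -> 4 -> 23
Step 5: curr=2, set curr.next=prev(19) | reversed so far: 2 -> 19 -> 6 -> 4 -> 23
Step 6: curr=37, set curr.next=prev(2) | reversed so far: 37 -> 2 -> 19 -> 6 -> 4 -> 23
Step 7: curr=22, set curr.next=prev(37) | reversed so far: 22 -> 37 -> 2 -> 19 -> 6 -> 4 -> 23

22 -> 37 -> 2 -> 19 -> 6 -> 4 -> 23 -> None


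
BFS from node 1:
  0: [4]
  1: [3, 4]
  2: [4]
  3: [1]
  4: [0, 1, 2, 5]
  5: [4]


Visit 1, enqueue [3, 4]
Visit 3, enqueue []
Visit 4, enqueue [0, 2, 5]
Visit 0, enqueue []
Visit 2, enqueue []
Visit 5, enqueue []

BFS order: [1, 3, 4, 0, 2, 5]


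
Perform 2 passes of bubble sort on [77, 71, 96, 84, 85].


Initial: [77, 71, 96, 84, 85]
Pass 1: [71, 77, 84, 85, 96] (3 swaps)
Pass 2: [71, 77, 84, 85, 96] (0 swaps)

After 2 passes: [71, 77, 84, 85, 96]


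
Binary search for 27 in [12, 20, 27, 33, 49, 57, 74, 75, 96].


Step 1: lo=0, hi=8, mid=4, val=49
Step 2: lo=0, hi=3, mid=1, val=20
Step 3: lo=2, hi=3, mid=2, val=27

Found at index 2


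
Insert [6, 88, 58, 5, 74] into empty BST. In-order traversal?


Insert 6: root
Insert 88: R from 6
Insert 58: R from 6 -> L from 88
Insert 5: L from 6
Insert 74: R from 6 -> L from 88 -> R from 58

In-order: [5, 6, 58, 74, 88]


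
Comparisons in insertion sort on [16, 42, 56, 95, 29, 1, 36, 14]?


Algorithm: insertion sort
Input: [16, 42, 56, 95, 29, 1, 36, 14]
Sorted: [1, 14, 16, 29, 36, 42, 56, 95]

23


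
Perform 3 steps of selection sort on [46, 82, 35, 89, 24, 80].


Initial: [46, 82, 35, 89, 24, 80]
Step 1: min=24 at 4
  Swap: [24, 82, 35, 89, 46, 80]
Step 2: min=35 at 2
  Swap: [24, 35, 82, 89, 46, 80]
Step 3: min=46 at 4
  Swap: [24, 35, 46, 89, 82, 80]

After 3 steps: [24, 35, 46, 89, 82, 80]


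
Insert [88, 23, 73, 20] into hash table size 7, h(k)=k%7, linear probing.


Insert 88: h=4 -> slot 4
Insert 23: h=2 -> slot 2
Insert 73: h=3 -> slot 3
Insert 20: h=6 -> slot 6

Table: [None, None, 23, 73, 88, None, 20]


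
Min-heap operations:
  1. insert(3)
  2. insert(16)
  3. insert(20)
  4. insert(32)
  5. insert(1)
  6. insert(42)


insert(3) -> [3]
insert(16) -> [3, 16]
insert(20) -> [3, 16, 20]
insert(32) -> [3, 16, 20, 32]
insert(1) -> [1, 3, 20, 32, 16]
insert(42) -> [1, 3, 20, 32, 16, 42]

Final heap: [1, 3, 20, 32, 16, 42]


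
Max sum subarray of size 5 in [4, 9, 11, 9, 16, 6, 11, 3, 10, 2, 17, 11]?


[0:5]: 49
[1:6]: 51
[2:7]: 53
[3:8]: 45
[4:9]: 46
[5:10]: 32
[6:11]: 43
[7:12]: 43

Max: 53 at [2:7]


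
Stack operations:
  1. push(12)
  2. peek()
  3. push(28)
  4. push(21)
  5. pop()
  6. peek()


push(12) -> [12]
peek()->12
push(28) -> [12, 28]
push(21) -> [12, 28, 21]
pop()->21, [12, 28]
peek()->28

Final stack: [12, 28]


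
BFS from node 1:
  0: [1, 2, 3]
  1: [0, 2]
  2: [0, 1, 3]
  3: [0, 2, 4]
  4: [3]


Visit 1, enqueue [0, 2]
Visit 0, enqueue [3]
Visit 2, enqueue []
Visit 3, enqueue [4]
Visit 4, enqueue []

BFS order: [1, 0, 2, 3, 4]


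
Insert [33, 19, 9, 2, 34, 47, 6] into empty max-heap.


Insert 33: [33]
Insert 19: [33, 19]
Insert 9: [33, 19, 9]
Insert 2: [33, 19, 9, 2]
Insert 34: [34, 33, 9, 2, 19]
Insert 47: [47, 33, 34, 2, 19, 9]
Insert 6: [47, 33, 34, 2, 19, 9, 6]

Final heap: [47, 33, 34, 2, 19, 9, 6]


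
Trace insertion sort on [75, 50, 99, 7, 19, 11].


Initial: [75, 50, 99, 7, 19, 11]
Insert 50: [50, 75, 99, 7, 19, 11]
Insert 99: [50, 75, 99, 7, 19, 11]
Insert 7: [7, 50, 75, 99, 19, 11]
Insert 19: [7, 19, 50, 75, 99, 11]
Insert 11: [7, 11, 19, 50, 75, 99]

Sorted: [7, 11, 19, 50, 75, 99]


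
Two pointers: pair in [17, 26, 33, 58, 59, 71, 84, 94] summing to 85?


lo=0(17)+hi=7(94)=111
lo=0(17)+hi=6(84)=101
lo=0(17)+hi=5(71)=88
lo=0(17)+hi=4(59)=76
lo=1(26)+hi=4(59)=85

Yes: 26+59=85


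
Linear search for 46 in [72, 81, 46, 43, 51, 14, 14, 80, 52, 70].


i=0: 72!=46
i=1: 81!=46
i=2: 46==46 found!

Found at 2, 3 comps


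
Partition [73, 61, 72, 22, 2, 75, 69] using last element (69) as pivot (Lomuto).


Pivot: 69
  61 <= 69: swap -> [61, 73, 72, 22, 2, 75, 69]
  22 <= 69: swap -> [61, 22, 72, 73, 2, 75, 69]
  2 <= 69: swap -> [61, 22, 2, 73, 72, 75, 69]
Place pivot at 3: [61, 22, 2, 69, 72, 75, 73]

Partitioned: [61, 22, 2, 69, 72, 75, 73]


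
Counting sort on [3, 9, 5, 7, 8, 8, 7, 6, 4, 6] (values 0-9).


Input: [3, 9, 5, 7, 8, 8, 7, 6, 4, 6]
Counts: [0, 0, 0, 1, 1, 1, 2, 2, 2, 1]

Sorted: [3, 4, 5, 6, 6, 7, 7, 8, 8, 9]


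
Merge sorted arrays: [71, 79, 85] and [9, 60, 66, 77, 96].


Take 9 from B
Take 60 from B
Take 66 from B
Take 71 from A
Take 77 from B
Take 79 from A
Take 85 from A

Merged: [9, 60, 66, 71, 77, 79, 85, 96]


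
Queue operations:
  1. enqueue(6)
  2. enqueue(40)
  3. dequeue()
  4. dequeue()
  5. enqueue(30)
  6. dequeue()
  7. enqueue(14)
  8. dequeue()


enqueue(6) -> [6]
enqueue(40) -> [6, 40]
dequeue()->6, [40]
dequeue()->40, []
enqueue(30) -> [30]
dequeue()->30, []
enqueue(14) -> [14]
dequeue()->14, []

Final queue: []


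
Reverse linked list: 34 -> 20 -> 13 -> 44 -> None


Step 1: curr=34, set curr.next=prev(None) | reversed so far: 34
Step 2: curr=20, set curr.next=prev(34) | reversed so far: 20 -> 34
Step 3: curr=13, set curr.next=prev(20) | reversed so far: 13 -> 20 -> 34
Step 4: curr=44, set curr.next=prev(13) | reversed so far: 44 -> 13 -> 20 -> 34

44 -> 13 -> 20 -> 34 -> None


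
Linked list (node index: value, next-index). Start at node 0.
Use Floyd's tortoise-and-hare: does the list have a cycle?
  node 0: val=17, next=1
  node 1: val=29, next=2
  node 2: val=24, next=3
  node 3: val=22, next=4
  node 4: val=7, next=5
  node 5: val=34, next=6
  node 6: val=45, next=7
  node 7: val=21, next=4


Floyd's tortoise (slow, +1) and hare (fast, +2):
  init: slow=0, fast=0
  step 1: slow=1, fast=2
  step 2: slow=2, fast=4
  step 3: slow=3, fast=6
  step 4: slow=4, fast=4
  slow == fast at node 4: cycle detected

Cycle: yes


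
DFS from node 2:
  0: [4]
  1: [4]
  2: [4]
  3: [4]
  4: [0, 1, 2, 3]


Visit 2, push [4]
Visit 4, push [3, 1, 0]
Visit 0, push []
Visit 1, push []
Visit 3, push []

DFS order: [2, 4, 0, 1, 3]


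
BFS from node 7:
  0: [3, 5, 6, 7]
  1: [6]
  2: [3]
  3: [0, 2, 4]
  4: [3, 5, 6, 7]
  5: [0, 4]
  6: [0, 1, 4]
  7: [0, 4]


Visit 7, enqueue [0, 4]
Visit 0, enqueue [3, 5, 6]
Visit 4, enqueue []
Visit 3, enqueue [2]
Visit 5, enqueue []
Visit 6, enqueue [1]
Visit 2, enqueue []
Visit 1, enqueue []

BFS order: [7, 0, 4, 3, 5, 6, 2, 1]


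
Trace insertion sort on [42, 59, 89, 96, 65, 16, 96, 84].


Initial: [42, 59, 89, 96, 65, 16, 96, 84]
Insert 59: [42, 59, 89, 96, 65, 16, 96, 84]
Insert 89: [42, 59, 89, 96, 65, 16, 96, 84]
Insert 96: [42, 59, 89, 96, 65, 16, 96, 84]
Insert 65: [42, 59, 65, 89, 96, 16, 96, 84]
Insert 16: [16, 42, 59, 65, 89, 96, 96, 84]
Insert 96: [16, 42, 59, 65, 89, 96, 96, 84]
Insert 84: [16, 42, 59, 65, 84, 89, 96, 96]

Sorted: [16, 42, 59, 65, 84, 89, 96, 96]


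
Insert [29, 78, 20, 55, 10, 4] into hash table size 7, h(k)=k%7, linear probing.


Insert 29: h=1 -> slot 1
Insert 78: h=1, 1 probes -> slot 2
Insert 20: h=6 -> slot 6
Insert 55: h=6, 1 probes -> slot 0
Insert 10: h=3 -> slot 3
Insert 4: h=4 -> slot 4

Table: [55, 29, 78, 10, 4, None, 20]


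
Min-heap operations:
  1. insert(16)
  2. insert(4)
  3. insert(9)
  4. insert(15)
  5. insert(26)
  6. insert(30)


insert(16) -> [16]
insert(4) -> [4, 16]
insert(9) -> [4, 16, 9]
insert(15) -> [4, 15, 9, 16]
insert(26) -> [4, 15, 9, 16, 26]
insert(30) -> [4, 15, 9, 16, 26, 30]

Final heap: [4, 15, 9, 16, 26, 30]


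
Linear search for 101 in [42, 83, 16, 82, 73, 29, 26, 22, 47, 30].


i=0: 42!=101
i=1: 83!=101
i=2: 16!=101
i=3: 82!=101
i=4: 73!=101
i=5: 29!=101
i=6: 26!=101
i=7: 22!=101
i=8: 47!=101
i=9: 30!=101

Not found, 10 comps


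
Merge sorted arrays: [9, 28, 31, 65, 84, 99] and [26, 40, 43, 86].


Take 9 from A
Take 26 from B
Take 28 from A
Take 31 from A
Take 40 from B
Take 43 from B
Take 65 from A
Take 84 from A
Take 86 from B

Merged: [9, 26, 28, 31, 40, 43, 65, 84, 86, 99]


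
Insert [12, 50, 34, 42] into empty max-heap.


Insert 12: [12]
Insert 50: [50, 12]
Insert 34: [50, 12, 34]
Insert 42: [50, 42, 34, 12]

Final heap: [50, 42, 34, 12]


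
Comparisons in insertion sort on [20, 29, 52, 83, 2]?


Algorithm: insertion sort
Input: [20, 29, 52, 83, 2]
Sorted: [2, 20, 29, 52, 83]

7


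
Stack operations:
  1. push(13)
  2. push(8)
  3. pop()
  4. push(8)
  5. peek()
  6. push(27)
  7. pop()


push(13) -> [13]
push(8) -> [13, 8]
pop()->8, [13]
push(8) -> [13, 8]
peek()->8
push(27) -> [13, 8, 27]
pop()->27, [13, 8]

Final stack: [13, 8]


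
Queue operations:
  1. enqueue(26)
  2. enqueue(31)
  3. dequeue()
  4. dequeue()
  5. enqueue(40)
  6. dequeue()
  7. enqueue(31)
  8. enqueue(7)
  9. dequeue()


enqueue(26) -> [26]
enqueue(31) -> [26, 31]
dequeue()->26, [31]
dequeue()->31, []
enqueue(40) -> [40]
dequeue()->40, []
enqueue(31) -> [31]
enqueue(7) -> [31, 7]
dequeue()->31, [7]

Final queue: [7]


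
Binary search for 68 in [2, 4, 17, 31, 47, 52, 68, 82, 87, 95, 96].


Step 1: lo=0, hi=10, mid=5, val=52
Step 2: lo=6, hi=10, mid=8, val=87
Step 3: lo=6, hi=7, mid=6, val=68

Found at index 6


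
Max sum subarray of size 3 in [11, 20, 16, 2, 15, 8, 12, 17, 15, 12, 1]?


[0:3]: 47
[1:4]: 38
[2:5]: 33
[3:6]: 25
[4:7]: 35
[5:8]: 37
[6:9]: 44
[7:10]: 44
[8:11]: 28

Max: 47 at [0:3]


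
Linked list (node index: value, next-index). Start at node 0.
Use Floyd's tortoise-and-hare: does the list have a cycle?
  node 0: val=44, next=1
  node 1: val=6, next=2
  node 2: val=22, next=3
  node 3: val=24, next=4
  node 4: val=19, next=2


Floyd's tortoise (slow, +1) and hare (fast, +2):
  init: slow=0, fast=0
  step 1: slow=1, fast=2
  step 2: slow=2, fast=4
  step 3: slow=3, fast=3
  slow == fast at node 3: cycle detected

Cycle: yes


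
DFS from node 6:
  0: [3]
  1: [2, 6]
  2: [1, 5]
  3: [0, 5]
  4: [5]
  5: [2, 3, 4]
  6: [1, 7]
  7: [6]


Visit 6, push [7, 1]
Visit 1, push [2]
Visit 2, push [5]
Visit 5, push [4, 3]
Visit 3, push [0]
Visit 0, push []
Visit 4, push []
Visit 7, push []

DFS order: [6, 1, 2, 5, 3, 0, 4, 7]


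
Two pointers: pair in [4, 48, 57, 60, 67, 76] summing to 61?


lo=0(4)+hi=5(76)=80
lo=0(4)+hi=4(67)=71
lo=0(4)+hi=3(60)=64
lo=0(4)+hi=2(57)=61

Yes: 4+57=61


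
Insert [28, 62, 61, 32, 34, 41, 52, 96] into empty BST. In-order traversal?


Insert 28: root
Insert 62: R from 28
Insert 61: R from 28 -> L from 62
Insert 32: R from 28 -> L from 62 -> L from 61
Insert 34: R from 28 -> L from 62 -> L from 61 -> R from 32
Insert 41: R from 28 -> L from 62 -> L from 61 -> R from 32 -> R from 34
Insert 52: R from 28 -> L from 62 -> L from 61 -> R from 32 -> R from 34 -> R from 41
Insert 96: R from 28 -> R from 62

In-order: [28, 32, 34, 41, 52, 61, 62, 96]


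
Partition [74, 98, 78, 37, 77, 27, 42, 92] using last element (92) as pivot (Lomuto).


Pivot: 92
  74 <= 92: advance i (no swap)
  78 <= 92: swap -> [74, 78, 98, 37, 77, 27, 42, 92]
  37 <= 92: swap -> [74, 78, 37, 98, 77, 27, 42, 92]
  77 <= 92: swap -> [74, 78, 37, 77, 98, 27, 42, 92]
  27 <= 92: swap -> [74, 78, 37, 77, 27, 98, 42, 92]
  42 <= 92: swap -> [74, 78, 37, 77, 27, 42, 98, 92]
Place pivot at 6: [74, 78, 37, 77, 27, 42, 92, 98]

Partitioned: [74, 78, 37, 77, 27, 42, 92, 98]


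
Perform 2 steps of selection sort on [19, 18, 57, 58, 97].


Initial: [19, 18, 57, 58, 97]
Step 1: min=18 at 1
  Swap: [18, 19, 57, 58, 97]
Step 2: min=19 at 1
  Swap: [18, 19, 57, 58, 97]

After 2 steps: [18, 19, 57, 58, 97]


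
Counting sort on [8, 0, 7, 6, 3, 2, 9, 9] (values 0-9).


Input: [8, 0, 7, 6, 3, 2, 9, 9]
Counts: [1, 0, 1, 1, 0, 0, 1, 1, 1, 2]

Sorted: [0, 2, 3, 6, 7, 8, 9, 9]


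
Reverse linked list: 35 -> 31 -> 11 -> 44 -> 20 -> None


Step 1: curr=35, set curr.next=prev(None) | reversed so far: 35
Step 2: curr=31, set curr.next=prev(35) | reversed so far: 31 -> 35
Step 3: curr=11, set curr.next=prev(31) | reversed so far: 11 -> 31 -> 35
Step 4: curr=44, set curr.next=prev(11) | reversed so far: 44 -> 11 -> 31 -> 35
Step 5: curr=20, set curr.next=prev(44) | reversed so far: 20 -> 44 -> 11 -> 31 -> 35

20 -> 44 -> 11 -> 31 -> 35 -> None


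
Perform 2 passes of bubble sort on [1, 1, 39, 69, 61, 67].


Initial: [1, 1, 39, 69, 61, 67]
Pass 1: [1, 1, 39, 61, 67, 69] (2 swaps)
Pass 2: [1, 1, 39, 61, 67, 69] (0 swaps)

After 2 passes: [1, 1, 39, 61, 67, 69]


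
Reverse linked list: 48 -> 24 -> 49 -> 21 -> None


Step 1: curr=48, set curr.next=prev(None) | reversed so far: 48
Step 2: curr=24, set curr.next=prev(48) | reversed so far: 24 -> 48
Step 3: curr=49, set curr.next=prev(24) | reversed so far: 49 -> 24 -> 48
Step 4: curr=21, set curr.next=prev(49) | reversed so far: 21 -> 49 -> 24 -> 48

21 -> 49 -> 24 -> 48 -> None


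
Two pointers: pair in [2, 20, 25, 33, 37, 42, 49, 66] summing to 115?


lo=0(2)+hi=7(66)=68
lo=1(20)+hi=7(66)=86
lo=2(25)+hi=7(66)=91
lo=3(33)+hi=7(66)=99
lo=4(37)+hi=7(66)=103
lo=5(42)+hi=7(66)=108
lo=6(49)+hi=7(66)=115

Yes: 49+66=115


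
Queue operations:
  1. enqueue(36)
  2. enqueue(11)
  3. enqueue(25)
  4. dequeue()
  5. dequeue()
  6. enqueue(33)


enqueue(36) -> [36]
enqueue(11) -> [36, 11]
enqueue(25) -> [36, 11, 25]
dequeue()->36, [11, 25]
dequeue()->11, [25]
enqueue(33) -> [25, 33]

Final queue: [25, 33]


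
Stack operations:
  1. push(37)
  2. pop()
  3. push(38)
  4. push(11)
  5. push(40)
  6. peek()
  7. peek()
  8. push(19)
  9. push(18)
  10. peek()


push(37) -> [37]
pop()->37, []
push(38) -> [38]
push(11) -> [38, 11]
push(40) -> [38, 11, 40]
peek()->40
peek()->40
push(19) -> [38, 11, 40, 19]
push(18) -> [38, 11, 40, 19, 18]
peek()->18

Final stack: [38, 11, 40, 19, 18]


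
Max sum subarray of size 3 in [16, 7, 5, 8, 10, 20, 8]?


[0:3]: 28
[1:4]: 20
[2:5]: 23
[3:6]: 38
[4:7]: 38

Max: 38 at [3:6]


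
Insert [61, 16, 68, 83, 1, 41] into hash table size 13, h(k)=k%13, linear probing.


Insert 61: h=9 -> slot 9
Insert 16: h=3 -> slot 3
Insert 68: h=3, 1 probes -> slot 4
Insert 83: h=5 -> slot 5
Insert 1: h=1 -> slot 1
Insert 41: h=2 -> slot 2

Table: [None, 1, 41, 16, 68, 83, None, None, None, 61, None, None, None]


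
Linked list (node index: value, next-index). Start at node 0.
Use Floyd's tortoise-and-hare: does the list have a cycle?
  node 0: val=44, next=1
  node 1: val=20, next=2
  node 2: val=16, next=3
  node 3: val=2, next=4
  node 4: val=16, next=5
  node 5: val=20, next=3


Floyd's tortoise (slow, +1) and hare (fast, +2):
  init: slow=0, fast=0
  step 1: slow=1, fast=2
  step 2: slow=2, fast=4
  step 3: slow=3, fast=3
  slow == fast at node 3: cycle detected

Cycle: yes


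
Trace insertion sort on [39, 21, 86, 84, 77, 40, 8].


Initial: [39, 21, 86, 84, 77, 40, 8]
Insert 21: [21, 39, 86, 84, 77, 40, 8]
Insert 86: [21, 39, 86, 84, 77, 40, 8]
Insert 84: [21, 39, 84, 86, 77, 40, 8]
Insert 77: [21, 39, 77, 84, 86, 40, 8]
Insert 40: [21, 39, 40, 77, 84, 86, 8]
Insert 8: [8, 21, 39, 40, 77, 84, 86]

Sorted: [8, 21, 39, 40, 77, 84, 86]


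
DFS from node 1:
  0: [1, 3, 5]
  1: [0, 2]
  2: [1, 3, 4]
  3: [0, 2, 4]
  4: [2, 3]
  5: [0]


Visit 1, push [2, 0]
Visit 0, push [5, 3]
Visit 3, push [4, 2]
Visit 2, push [4]
Visit 4, push []
Visit 5, push []

DFS order: [1, 0, 3, 2, 4, 5]


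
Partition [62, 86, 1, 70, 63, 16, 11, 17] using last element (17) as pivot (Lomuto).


Pivot: 17
  1 <= 17: swap -> [1, 86, 62, 70, 63, 16, 11, 17]
  16 <= 17: swap -> [1, 16, 62, 70, 63, 86, 11, 17]
  11 <= 17: swap -> [1, 16, 11, 70, 63, 86, 62, 17]
Place pivot at 3: [1, 16, 11, 17, 63, 86, 62, 70]

Partitioned: [1, 16, 11, 17, 63, 86, 62, 70]


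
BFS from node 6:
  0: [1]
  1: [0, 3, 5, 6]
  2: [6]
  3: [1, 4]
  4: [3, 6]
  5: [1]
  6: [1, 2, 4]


Visit 6, enqueue [1, 2, 4]
Visit 1, enqueue [0, 3, 5]
Visit 2, enqueue []
Visit 4, enqueue []
Visit 0, enqueue []
Visit 3, enqueue []
Visit 5, enqueue []

BFS order: [6, 1, 2, 4, 0, 3, 5]


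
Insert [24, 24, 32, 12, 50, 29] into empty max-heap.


Insert 24: [24]
Insert 24: [24, 24]
Insert 32: [32, 24, 24]
Insert 12: [32, 24, 24, 12]
Insert 50: [50, 32, 24, 12, 24]
Insert 29: [50, 32, 29, 12, 24, 24]

Final heap: [50, 32, 29, 12, 24, 24]


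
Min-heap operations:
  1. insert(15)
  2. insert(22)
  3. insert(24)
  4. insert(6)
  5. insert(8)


insert(15) -> [15]
insert(22) -> [15, 22]
insert(24) -> [15, 22, 24]
insert(6) -> [6, 15, 24, 22]
insert(8) -> [6, 8, 24, 22, 15]

Final heap: [6, 8, 24, 22, 15]


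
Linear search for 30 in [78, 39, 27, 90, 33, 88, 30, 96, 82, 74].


i=0: 78!=30
i=1: 39!=30
i=2: 27!=30
i=3: 90!=30
i=4: 33!=30
i=5: 88!=30
i=6: 30==30 found!

Found at 6, 7 comps


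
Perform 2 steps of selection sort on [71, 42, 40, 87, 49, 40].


Initial: [71, 42, 40, 87, 49, 40]
Step 1: min=40 at 2
  Swap: [40, 42, 71, 87, 49, 40]
Step 2: min=40 at 5
  Swap: [40, 40, 71, 87, 49, 42]

After 2 steps: [40, 40, 71, 87, 49, 42]


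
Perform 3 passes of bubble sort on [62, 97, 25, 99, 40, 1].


Initial: [62, 97, 25, 99, 40, 1]
Pass 1: [62, 25, 97, 40, 1, 99] (3 swaps)
Pass 2: [25, 62, 40, 1, 97, 99] (3 swaps)
Pass 3: [25, 40, 1, 62, 97, 99] (2 swaps)

After 3 passes: [25, 40, 1, 62, 97, 99]


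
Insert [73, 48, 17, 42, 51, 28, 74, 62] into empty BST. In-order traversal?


Insert 73: root
Insert 48: L from 73
Insert 17: L from 73 -> L from 48
Insert 42: L from 73 -> L from 48 -> R from 17
Insert 51: L from 73 -> R from 48
Insert 28: L from 73 -> L from 48 -> R from 17 -> L from 42
Insert 74: R from 73
Insert 62: L from 73 -> R from 48 -> R from 51

In-order: [17, 28, 42, 48, 51, 62, 73, 74]


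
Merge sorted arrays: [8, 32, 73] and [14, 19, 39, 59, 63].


Take 8 from A
Take 14 from B
Take 19 from B
Take 32 from A
Take 39 from B
Take 59 from B
Take 63 from B

Merged: [8, 14, 19, 32, 39, 59, 63, 73]


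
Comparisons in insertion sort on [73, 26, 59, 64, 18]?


Algorithm: insertion sort
Input: [73, 26, 59, 64, 18]
Sorted: [18, 26, 59, 64, 73]

9


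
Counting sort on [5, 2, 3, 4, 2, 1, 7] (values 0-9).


Input: [5, 2, 3, 4, 2, 1, 7]
Counts: [0, 1, 2, 1, 1, 1, 0, 1, 0, 0]

Sorted: [1, 2, 2, 3, 4, 5, 7]


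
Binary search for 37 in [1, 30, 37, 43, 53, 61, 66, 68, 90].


Step 1: lo=0, hi=8, mid=4, val=53
Step 2: lo=0, hi=3, mid=1, val=30
Step 3: lo=2, hi=3, mid=2, val=37

Found at index 2


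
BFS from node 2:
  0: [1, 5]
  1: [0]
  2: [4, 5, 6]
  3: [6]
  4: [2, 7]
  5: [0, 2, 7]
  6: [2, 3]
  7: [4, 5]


Visit 2, enqueue [4, 5, 6]
Visit 4, enqueue [7]
Visit 5, enqueue [0]
Visit 6, enqueue [3]
Visit 7, enqueue []
Visit 0, enqueue [1]
Visit 3, enqueue []
Visit 1, enqueue []

BFS order: [2, 4, 5, 6, 7, 0, 3, 1]


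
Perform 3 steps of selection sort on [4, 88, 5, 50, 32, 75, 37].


Initial: [4, 88, 5, 50, 32, 75, 37]
Step 1: min=4 at 0
  Swap: [4, 88, 5, 50, 32, 75, 37]
Step 2: min=5 at 2
  Swap: [4, 5, 88, 50, 32, 75, 37]
Step 3: min=32 at 4
  Swap: [4, 5, 32, 50, 88, 75, 37]

After 3 steps: [4, 5, 32, 50, 88, 75, 37]


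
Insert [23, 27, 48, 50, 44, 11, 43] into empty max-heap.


Insert 23: [23]
Insert 27: [27, 23]
Insert 48: [48, 23, 27]
Insert 50: [50, 48, 27, 23]
Insert 44: [50, 48, 27, 23, 44]
Insert 11: [50, 48, 27, 23, 44, 11]
Insert 43: [50, 48, 43, 23, 44, 11, 27]

Final heap: [50, 48, 43, 23, 44, 11, 27]


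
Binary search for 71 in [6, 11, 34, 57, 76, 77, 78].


Step 1: lo=0, hi=6, mid=3, val=57
Step 2: lo=4, hi=6, mid=5, val=77
Step 3: lo=4, hi=4, mid=4, val=76

Not found


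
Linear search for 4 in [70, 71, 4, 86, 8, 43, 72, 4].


i=0: 70!=4
i=1: 71!=4
i=2: 4==4 found!

Found at 2, 3 comps


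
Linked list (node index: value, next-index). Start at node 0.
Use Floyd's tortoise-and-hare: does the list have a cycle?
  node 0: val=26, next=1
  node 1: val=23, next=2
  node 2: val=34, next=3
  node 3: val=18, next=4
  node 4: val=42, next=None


Floyd's tortoise (slow, +1) and hare (fast, +2):
  init: slow=0, fast=0
  step 1: slow=1, fast=2
  step 2: slow=2, fast=4
  step 3: fast -> None, no cycle

Cycle: no


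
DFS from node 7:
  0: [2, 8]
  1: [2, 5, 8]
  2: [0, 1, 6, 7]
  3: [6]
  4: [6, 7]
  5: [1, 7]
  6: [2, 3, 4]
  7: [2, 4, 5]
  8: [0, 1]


Visit 7, push [5, 4, 2]
Visit 2, push [6, 1, 0]
Visit 0, push [8]
Visit 8, push [1]
Visit 1, push [5]
Visit 5, push []
Visit 6, push [4, 3]
Visit 3, push []
Visit 4, push []

DFS order: [7, 2, 0, 8, 1, 5, 6, 3, 4]


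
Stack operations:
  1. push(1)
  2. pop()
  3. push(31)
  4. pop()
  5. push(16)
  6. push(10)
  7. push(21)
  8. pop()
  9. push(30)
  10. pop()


push(1) -> [1]
pop()->1, []
push(31) -> [31]
pop()->31, []
push(16) -> [16]
push(10) -> [16, 10]
push(21) -> [16, 10, 21]
pop()->21, [16, 10]
push(30) -> [16, 10, 30]
pop()->30, [16, 10]

Final stack: [16, 10]


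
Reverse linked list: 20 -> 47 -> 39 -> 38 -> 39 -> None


Step 1: curr=20, set curr.next=prev(None) | reversed so far: 20
Step 2: curr=47, set curr.next=prev(20) | reversed so far: 47 -> 20
Step 3: curr=39, set curr.next=prev(47) | reversed so far: 39 -> 47 -> 20
Step 4: curr=38, set curr.next=prev(39) | reversed so far: 38 -> 39 -> 47 -> 20
Step 5: curr=39, set curr.next=prev(38) | reversed so far: 39 -> 38 -> 39 -> 47 -> 20

39 -> 38 -> 39 -> 47 -> 20 -> None


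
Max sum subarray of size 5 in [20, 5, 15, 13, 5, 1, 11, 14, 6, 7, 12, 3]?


[0:5]: 58
[1:6]: 39
[2:7]: 45
[3:8]: 44
[4:9]: 37
[5:10]: 39
[6:11]: 50
[7:12]: 42

Max: 58 at [0:5]


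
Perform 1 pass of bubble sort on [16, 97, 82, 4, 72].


Initial: [16, 97, 82, 4, 72]
Pass 1: [16, 82, 4, 72, 97] (3 swaps)

After 1 pass: [16, 82, 4, 72, 97]


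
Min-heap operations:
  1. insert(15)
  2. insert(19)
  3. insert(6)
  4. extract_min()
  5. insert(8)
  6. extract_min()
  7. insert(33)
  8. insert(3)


insert(15) -> [15]
insert(19) -> [15, 19]
insert(6) -> [6, 19, 15]
extract_min()->6, [15, 19]
insert(8) -> [8, 19, 15]
extract_min()->8, [15, 19]
insert(33) -> [15, 19, 33]
insert(3) -> [3, 15, 33, 19]

Final heap: [3, 15, 33, 19]


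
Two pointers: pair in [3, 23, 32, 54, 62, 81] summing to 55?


lo=0(3)+hi=5(81)=84
lo=0(3)+hi=4(62)=65
lo=0(3)+hi=3(54)=57
lo=0(3)+hi=2(32)=35
lo=1(23)+hi=2(32)=55

Yes: 23+32=55


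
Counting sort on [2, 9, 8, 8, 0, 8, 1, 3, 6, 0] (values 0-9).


Input: [2, 9, 8, 8, 0, 8, 1, 3, 6, 0]
Counts: [2, 1, 1, 1, 0, 0, 1, 0, 3, 1]

Sorted: [0, 0, 1, 2, 3, 6, 8, 8, 8, 9]


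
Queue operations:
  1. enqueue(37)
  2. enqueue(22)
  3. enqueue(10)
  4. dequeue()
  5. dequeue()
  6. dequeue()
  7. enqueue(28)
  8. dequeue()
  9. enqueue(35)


enqueue(37) -> [37]
enqueue(22) -> [37, 22]
enqueue(10) -> [37, 22, 10]
dequeue()->37, [22, 10]
dequeue()->22, [10]
dequeue()->10, []
enqueue(28) -> [28]
dequeue()->28, []
enqueue(35) -> [35]

Final queue: [35]


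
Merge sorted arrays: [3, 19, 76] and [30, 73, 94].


Take 3 from A
Take 19 from A
Take 30 from B
Take 73 from B
Take 76 from A

Merged: [3, 19, 30, 73, 76, 94]


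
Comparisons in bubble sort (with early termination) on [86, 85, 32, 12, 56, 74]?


Algorithm: bubble sort (with early termination)
Input: [86, 85, 32, 12, 56, 74]
Sorted: [12, 32, 56, 74, 85, 86]

14


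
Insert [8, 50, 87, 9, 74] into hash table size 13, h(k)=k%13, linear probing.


Insert 8: h=8 -> slot 8
Insert 50: h=11 -> slot 11
Insert 87: h=9 -> slot 9
Insert 9: h=9, 1 probes -> slot 10
Insert 74: h=9, 3 probes -> slot 12

Table: [None, None, None, None, None, None, None, None, 8, 87, 9, 50, 74]


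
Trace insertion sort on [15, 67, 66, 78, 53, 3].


Initial: [15, 67, 66, 78, 53, 3]
Insert 67: [15, 67, 66, 78, 53, 3]
Insert 66: [15, 66, 67, 78, 53, 3]
Insert 78: [15, 66, 67, 78, 53, 3]
Insert 53: [15, 53, 66, 67, 78, 3]
Insert 3: [3, 15, 53, 66, 67, 78]

Sorted: [3, 15, 53, 66, 67, 78]


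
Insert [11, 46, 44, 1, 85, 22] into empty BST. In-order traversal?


Insert 11: root
Insert 46: R from 11
Insert 44: R from 11 -> L from 46
Insert 1: L from 11
Insert 85: R from 11 -> R from 46
Insert 22: R from 11 -> L from 46 -> L from 44

In-order: [1, 11, 22, 44, 46, 85]


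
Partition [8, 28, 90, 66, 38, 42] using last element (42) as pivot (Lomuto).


Pivot: 42
  8 <= 42: advance i (no swap)
  28 <= 42: advance i (no swap)
  38 <= 42: swap -> [8, 28, 38, 66, 90, 42]
Place pivot at 3: [8, 28, 38, 42, 90, 66]

Partitioned: [8, 28, 38, 42, 90, 66]


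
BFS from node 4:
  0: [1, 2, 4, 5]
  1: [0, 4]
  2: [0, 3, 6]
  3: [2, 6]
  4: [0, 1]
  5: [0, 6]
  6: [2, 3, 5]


Visit 4, enqueue [0, 1]
Visit 0, enqueue [2, 5]
Visit 1, enqueue []
Visit 2, enqueue [3, 6]
Visit 5, enqueue []
Visit 3, enqueue []
Visit 6, enqueue []

BFS order: [4, 0, 1, 2, 5, 3, 6]


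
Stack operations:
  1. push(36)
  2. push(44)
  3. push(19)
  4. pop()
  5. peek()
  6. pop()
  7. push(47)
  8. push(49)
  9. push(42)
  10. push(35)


push(36) -> [36]
push(44) -> [36, 44]
push(19) -> [36, 44, 19]
pop()->19, [36, 44]
peek()->44
pop()->44, [36]
push(47) -> [36, 47]
push(49) -> [36, 47, 49]
push(42) -> [36, 47, 49, 42]
push(35) -> [36, 47, 49, 42, 35]

Final stack: [36, 47, 49, 42, 35]


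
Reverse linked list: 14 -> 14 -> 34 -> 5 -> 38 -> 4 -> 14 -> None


Step 1: curr=14, set curr.next=prev(None) | reversed so far: 14
Step 2: curr=14, set curr.next=prev(14) | reversed so far: 14 -> 14
Step 3: curr=34, set curr.next=prev(14) | reversed so far: 34 -> 14 -> 14
Step 4: curr=5, set curr.next=prev(34) | reversed so far: 5 -> 34 -> 14 -> 14
Step 5: curr=38, set curr.next=prev(5) | reversed so far: 38 -> 5 -> 34 -> 14 -> 14
Step 6: curr=4, set curr.next=prev(38) | reversed so far: 4 -> 38 -> 5 -> 34 -> 14 -> 14
Step 7: curr=14, set curr.next=prev(4) | reversed so far: 14 -> 4 -> 38 -> 5 -> 34 -> 14 -> 14

14 -> 4 -> 38 -> 5 -> 34 -> 14 -> 14 -> None


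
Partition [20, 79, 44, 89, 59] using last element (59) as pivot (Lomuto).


Pivot: 59
  20 <= 59: advance i (no swap)
  44 <= 59: swap -> [20, 44, 79, 89, 59]
Place pivot at 2: [20, 44, 59, 89, 79]

Partitioned: [20, 44, 59, 89, 79]


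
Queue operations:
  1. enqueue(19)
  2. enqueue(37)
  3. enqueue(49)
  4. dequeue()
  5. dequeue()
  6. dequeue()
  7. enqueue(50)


enqueue(19) -> [19]
enqueue(37) -> [19, 37]
enqueue(49) -> [19, 37, 49]
dequeue()->19, [37, 49]
dequeue()->37, [49]
dequeue()->49, []
enqueue(50) -> [50]

Final queue: [50]


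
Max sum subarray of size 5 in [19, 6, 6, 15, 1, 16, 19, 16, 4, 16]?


[0:5]: 47
[1:6]: 44
[2:7]: 57
[3:8]: 67
[4:9]: 56
[5:10]: 71

Max: 71 at [5:10]


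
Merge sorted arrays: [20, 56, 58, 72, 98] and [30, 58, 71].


Take 20 from A
Take 30 from B
Take 56 from A
Take 58 from A
Take 58 from B
Take 71 from B

Merged: [20, 30, 56, 58, 58, 71, 72, 98]


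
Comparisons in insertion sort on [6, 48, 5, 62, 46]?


Algorithm: insertion sort
Input: [6, 48, 5, 62, 46]
Sorted: [5, 6, 46, 48, 62]

7


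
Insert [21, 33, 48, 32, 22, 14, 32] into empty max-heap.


Insert 21: [21]
Insert 33: [33, 21]
Insert 48: [48, 21, 33]
Insert 32: [48, 32, 33, 21]
Insert 22: [48, 32, 33, 21, 22]
Insert 14: [48, 32, 33, 21, 22, 14]
Insert 32: [48, 32, 33, 21, 22, 14, 32]

Final heap: [48, 32, 33, 21, 22, 14, 32]


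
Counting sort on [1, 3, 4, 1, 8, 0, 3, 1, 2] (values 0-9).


Input: [1, 3, 4, 1, 8, 0, 3, 1, 2]
Counts: [1, 3, 1, 2, 1, 0, 0, 0, 1, 0]

Sorted: [0, 1, 1, 1, 2, 3, 3, 4, 8]


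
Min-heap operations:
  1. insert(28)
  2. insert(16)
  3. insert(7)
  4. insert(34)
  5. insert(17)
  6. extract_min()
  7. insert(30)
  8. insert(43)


insert(28) -> [28]
insert(16) -> [16, 28]
insert(7) -> [7, 28, 16]
insert(34) -> [7, 28, 16, 34]
insert(17) -> [7, 17, 16, 34, 28]
extract_min()->7, [16, 17, 28, 34]
insert(30) -> [16, 17, 28, 34, 30]
insert(43) -> [16, 17, 28, 34, 30, 43]

Final heap: [16, 17, 28, 34, 30, 43]


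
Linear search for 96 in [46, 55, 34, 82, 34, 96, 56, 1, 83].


i=0: 46!=96
i=1: 55!=96
i=2: 34!=96
i=3: 82!=96
i=4: 34!=96
i=5: 96==96 found!

Found at 5, 6 comps


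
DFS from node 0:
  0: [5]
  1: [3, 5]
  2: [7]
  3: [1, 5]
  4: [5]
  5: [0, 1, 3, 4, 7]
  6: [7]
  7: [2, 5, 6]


Visit 0, push [5]
Visit 5, push [7, 4, 3, 1]
Visit 1, push [3]
Visit 3, push []
Visit 4, push []
Visit 7, push [6, 2]
Visit 2, push []
Visit 6, push []

DFS order: [0, 5, 1, 3, 4, 7, 2, 6]


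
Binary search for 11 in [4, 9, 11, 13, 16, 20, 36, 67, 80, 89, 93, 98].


Step 1: lo=0, hi=11, mid=5, val=20
Step 2: lo=0, hi=4, mid=2, val=11

Found at index 2


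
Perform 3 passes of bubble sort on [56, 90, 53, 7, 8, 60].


Initial: [56, 90, 53, 7, 8, 60]
Pass 1: [56, 53, 7, 8, 60, 90] (4 swaps)
Pass 2: [53, 7, 8, 56, 60, 90] (3 swaps)
Pass 3: [7, 8, 53, 56, 60, 90] (2 swaps)

After 3 passes: [7, 8, 53, 56, 60, 90]


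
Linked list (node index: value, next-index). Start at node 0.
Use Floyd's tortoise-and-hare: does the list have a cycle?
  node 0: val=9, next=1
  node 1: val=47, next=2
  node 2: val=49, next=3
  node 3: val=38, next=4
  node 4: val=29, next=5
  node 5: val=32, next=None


Floyd's tortoise (slow, +1) and hare (fast, +2):
  init: slow=0, fast=0
  step 1: slow=1, fast=2
  step 2: slow=2, fast=4
  step 3: fast 4->5->None, no cycle

Cycle: no


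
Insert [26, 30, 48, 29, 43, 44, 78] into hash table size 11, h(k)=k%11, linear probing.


Insert 26: h=4 -> slot 4
Insert 30: h=8 -> slot 8
Insert 48: h=4, 1 probes -> slot 5
Insert 29: h=7 -> slot 7
Insert 43: h=10 -> slot 10
Insert 44: h=0 -> slot 0
Insert 78: h=1 -> slot 1

Table: [44, 78, None, None, 26, 48, None, 29, 30, None, 43]


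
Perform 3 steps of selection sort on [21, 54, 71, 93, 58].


Initial: [21, 54, 71, 93, 58]
Step 1: min=21 at 0
  Swap: [21, 54, 71, 93, 58]
Step 2: min=54 at 1
  Swap: [21, 54, 71, 93, 58]
Step 3: min=58 at 4
  Swap: [21, 54, 58, 93, 71]

After 3 steps: [21, 54, 58, 93, 71]


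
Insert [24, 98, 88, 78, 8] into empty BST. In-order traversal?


Insert 24: root
Insert 98: R from 24
Insert 88: R from 24 -> L from 98
Insert 78: R from 24 -> L from 98 -> L from 88
Insert 8: L from 24

In-order: [8, 24, 78, 88, 98]


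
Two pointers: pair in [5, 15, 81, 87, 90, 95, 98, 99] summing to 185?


lo=0(5)+hi=7(99)=104
lo=1(15)+hi=7(99)=114
lo=2(81)+hi=7(99)=180
lo=3(87)+hi=7(99)=186
lo=3(87)+hi=6(98)=185

Yes: 87+98=185


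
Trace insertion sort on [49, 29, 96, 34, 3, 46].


Initial: [49, 29, 96, 34, 3, 46]
Insert 29: [29, 49, 96, 34, 3, 46]
Insert 96: [29, 49, 96, 34, 3, 46]
Insert 34: [29, 34, 49, 96, 3, 46]
Insert 3: [3, 29, 34, 49, 96, 46]
Insert 46: [3, 29, 34, 46, 49, 96]

Sorted: [3, 29, 34, 46, 49, 96]


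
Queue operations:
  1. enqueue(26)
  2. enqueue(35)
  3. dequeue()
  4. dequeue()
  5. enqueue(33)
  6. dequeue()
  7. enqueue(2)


enqueue(26) -> [26]
enqueue(35) -> [26, 35]
dequeue()->26, [35]
dequeue()->35, []
enqueue(33) -> [33]
dequeue()->33, []
enqueue(2) -> [2]

Final queue: [2]


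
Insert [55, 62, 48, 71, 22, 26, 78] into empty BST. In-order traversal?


Insert 55: root
Insert 62: R from 55
Insert 48: L from 55
Insert 71: R from 55 -> R from 62
Insert 22: L from 55 -> L from 48
Insert 26: L from 55 -> L from 48 -> R from 22
Insert 78: R from 55 -> R from 62 -> R from 71

In-order: [22, 26, 48, 55, 62, 71, 78]


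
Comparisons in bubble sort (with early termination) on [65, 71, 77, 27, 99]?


Algorithm: bubble sort (with early termination)
Input: [65, 71, 77, 27, 99]
Sorted: [27, 65, 71, 77, 99]

10


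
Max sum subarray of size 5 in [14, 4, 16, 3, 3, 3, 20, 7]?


[0:5]: 40
[1:6]: 29
[2:7]: 45
[3:8]: 36

Max: 45 at [2:7]


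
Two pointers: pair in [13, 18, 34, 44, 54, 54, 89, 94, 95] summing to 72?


lo=0(13)+hi=8(95)=108
lo=0(13)+hi=7(94)=107
lo=0(13)+hi=6(89)=102
lo=0(13)+hi=5(54)=67
lo=1(18)+hi=5(54)=72

Yes: 18+54=72


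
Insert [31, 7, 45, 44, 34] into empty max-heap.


Insert 31: [31]
Insert 7: [31, 7]
Insert 45: [45, 7, 31]
Insert 44: [45, 44, 31, 7]
Insert 34: [45, 44, 31, 7, 34]

Final heap: [45, 44, 31, 7, 34]


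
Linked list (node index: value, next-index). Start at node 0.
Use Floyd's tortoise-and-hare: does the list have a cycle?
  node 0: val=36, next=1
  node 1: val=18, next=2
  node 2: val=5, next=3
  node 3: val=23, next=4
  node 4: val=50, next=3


Floyd's tortoise (slow, +1) and hare (fast, +2):
  init: slow=0, fast=0
  step 1: slow=1, fast=2
  step 2: slow=2, fast=4
  step 3: slow=3, fast=4
  step 4: slow=4, fast=4
  slow == fast at node 4: cycle detected

Cycle: yes


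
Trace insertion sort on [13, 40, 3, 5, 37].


Initial: [13, 40, 3, 5, 37]
Insert 40: [13, 40, 3, 5, 37]
Insert 3: [3, 13, 40, 5, 37]
Insert 5: [3, 5, 13, 40, 37]
Insert 37: [3, 5, 13, 37, 40]

Sorted: [3, 5, 13, 37, 40]


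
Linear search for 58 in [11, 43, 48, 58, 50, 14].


i=0: 11!=58
i=1: 43!=58
i=2: 48!=58
i=3: 58==58 found!

Found at 3, 4 comps


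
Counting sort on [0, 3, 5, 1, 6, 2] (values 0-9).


Input: [0, 3, 5, 1, 6, 2]
Counts: [1, 1, 1, 1, 0, 1, 1, 0, 0, 0]

Sorted: [0, 1, 2, 3, 5, 6]


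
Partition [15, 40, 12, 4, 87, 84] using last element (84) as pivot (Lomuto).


Pivot: 84
  15 <= 84: advance i (no swap)
  40 <= 84: advance i (no swap)
  12 <= 84: advance i (no swap)
  4 <= 84: advance i (no swap)
Place pivot at 4: [15, 40, 12, 4, 84, 87]

Partitioned: [15, 40, 12, 4, 84, 87]


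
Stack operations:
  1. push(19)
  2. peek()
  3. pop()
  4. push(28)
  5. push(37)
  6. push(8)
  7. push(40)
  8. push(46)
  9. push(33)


push(19) -> [19]
peek()->19
pop()->19, []
push(28) -> [28]
push(37) -> [28, 37]
push(8) -> [28, 37, 8]
push(40) -> [28, 37, 8, 40]
push(46) -> [28, 37, 8, 40, 46]
push(33) -> [28, 37, 8, 40, 46, 33]

Final stack: [28, 37, 8, 40, 46, 33]


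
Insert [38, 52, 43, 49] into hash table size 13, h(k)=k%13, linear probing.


Insert 38: h=12 -> slot 12
Insert 52: h=0 -> slot 0
Insert 43: h=4 -> slot 4
Insert 49: h=10 -> slot 10

Table: [52, None, None, None, 43, None, None, None, None, None, 49, None, 38]


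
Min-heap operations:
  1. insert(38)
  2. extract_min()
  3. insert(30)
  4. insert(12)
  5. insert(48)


insert(38) -> [38]
extract_min()->38, []
insert(30) -> [30]
insert(12) -> [12, 30]
insert(48) -> [12, 30, 48]

Final heap: [12, 30, 48]
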